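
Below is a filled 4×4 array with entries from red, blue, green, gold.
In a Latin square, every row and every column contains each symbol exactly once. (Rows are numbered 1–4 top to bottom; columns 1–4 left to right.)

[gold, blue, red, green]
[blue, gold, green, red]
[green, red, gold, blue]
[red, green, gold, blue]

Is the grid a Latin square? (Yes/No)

No

Every row is a permutation, but column 4 contains blue twice (at rows 3 and 4).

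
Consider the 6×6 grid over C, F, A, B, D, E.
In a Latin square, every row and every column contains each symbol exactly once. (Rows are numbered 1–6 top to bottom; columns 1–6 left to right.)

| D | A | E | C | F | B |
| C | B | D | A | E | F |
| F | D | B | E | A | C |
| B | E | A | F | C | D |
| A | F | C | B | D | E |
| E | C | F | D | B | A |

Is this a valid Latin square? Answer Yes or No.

Yes

Each row is a permutation of the 6 symbols, and so is each column.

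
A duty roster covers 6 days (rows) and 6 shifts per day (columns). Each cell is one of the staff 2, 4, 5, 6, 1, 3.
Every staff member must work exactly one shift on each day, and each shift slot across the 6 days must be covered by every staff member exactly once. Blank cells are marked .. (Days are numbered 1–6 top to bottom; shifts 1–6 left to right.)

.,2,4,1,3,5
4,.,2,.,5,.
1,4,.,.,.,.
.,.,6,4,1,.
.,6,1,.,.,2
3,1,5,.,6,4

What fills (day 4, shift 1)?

Day 1, shift 1: day 1 has {2, 4, 5, 1, 3} and shift 1 has {4, 1, 3}, leaving only 6.
Day 2, shift 2: day 2 has {2, 4, 5} and shift 2 has {2, 4, 6, 1}, leaving only 3.
Day 2, shift 4: day 2 has {2, 4, 5, 3} and shift 4 has {4, 1}, leaving only 6.
Day 2, shift 6: day 2 has {2, 4, 5, 6, 3} and shift 6 has {2, 4, 5}, leaving only 1.
Day 3, shift 3: day 3 has {4, 1} and shift 3 has {2, 4, 5, 6, 1}, leaving only 3.
Day 3, shift 5: day 3 has {4, 1, 3} and shift 5 has {5, 6, 1, 3}, leaving only 2.
Day 3, shift 4: day 3 has {2, 4, 1, 3} and shift 4 has {4, 6, 1}, leaving only 5.
Day 3, shift 6: day 3 has {2, 4, 5, 1, 3} and shift 6 has {2, 4, 5, 1}, leaving only 6.
Day 4, shift 2: day 4 has {4, 6, 1} and shift 2 has {2, 4, 6, 1, 3}, leaving only 5.
Day 4 already has {4, 5, 6, 1} and shift 1 already has {4, 6, 1, 3}, so day 4, shift 1 must be 2.

2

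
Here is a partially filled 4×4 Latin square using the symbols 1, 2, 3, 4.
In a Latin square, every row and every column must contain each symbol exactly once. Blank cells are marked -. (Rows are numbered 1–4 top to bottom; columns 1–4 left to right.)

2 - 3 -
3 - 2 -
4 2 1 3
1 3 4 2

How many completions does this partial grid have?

2

Row 1, column 2: eliminating its row and column leaves {1, 4}.
Row 1, column 4: eliminating its row and column leaves {1, 4}.
Row 2, column 2: eliminating its row and column leaves {1, 4}.
Row 2, column 4: eliminating its row and column leaves {1, 4}.
Enumerating the assignments across these blanks that avoid any row or column repeat gives 2 completions.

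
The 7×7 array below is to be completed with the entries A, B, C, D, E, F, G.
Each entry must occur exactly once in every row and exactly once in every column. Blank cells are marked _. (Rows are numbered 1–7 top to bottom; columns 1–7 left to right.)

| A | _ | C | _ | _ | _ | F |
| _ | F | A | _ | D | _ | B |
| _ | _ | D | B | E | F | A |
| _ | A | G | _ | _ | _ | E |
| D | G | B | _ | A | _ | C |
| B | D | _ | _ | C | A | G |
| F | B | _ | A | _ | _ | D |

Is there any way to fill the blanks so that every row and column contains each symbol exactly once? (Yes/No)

No row or column among the givens repeats a symbol, and propagating forced cells runs into no contradiction.
One valid completion exists (for instance, A E C G B D F / E F A C D G B / G C D B E F A / C A G D F B E / D G B F A E C / B D F E C A G / F B E A G C D).

Yes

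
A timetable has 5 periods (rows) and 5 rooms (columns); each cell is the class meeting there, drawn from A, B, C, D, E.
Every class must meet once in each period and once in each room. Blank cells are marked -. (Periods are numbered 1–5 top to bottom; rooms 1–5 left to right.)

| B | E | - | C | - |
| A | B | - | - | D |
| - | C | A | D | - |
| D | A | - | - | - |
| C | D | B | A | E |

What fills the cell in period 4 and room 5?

C

Period 1, room 3: period 1 has {B, C, E} and room 3 has {A, B}, leaving only D.
Period 1, room 5: period 1 has {B, C, D, E} and room 5 has {D, E}, leaving only A.
Period 2, room 4: period 2 has {A, B, D} and room 4 has {A, C, D}, leaving only E.
Period 2, room 3: period 2 has {A, B, D, E} and room 3 has {A, B, D}, leaving only C.
Period 3, room 1: period 3 has {A, C, D} and room 1 has {A, B, C, D}, leaving only E.
Period 3, room 5: period 3 has {A, C, D, E} and room 5 has {A, D, E}, leaving only B.
Period 4 already has {A, D} and room 5 already has {A, B, D, E}, so period 4, room 5 must be C.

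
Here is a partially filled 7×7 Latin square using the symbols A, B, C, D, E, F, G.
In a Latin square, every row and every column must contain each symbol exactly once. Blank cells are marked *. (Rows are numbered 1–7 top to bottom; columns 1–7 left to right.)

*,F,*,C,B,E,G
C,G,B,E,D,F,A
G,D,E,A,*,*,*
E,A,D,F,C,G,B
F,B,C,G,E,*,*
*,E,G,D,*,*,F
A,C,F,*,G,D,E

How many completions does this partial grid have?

Row 1, column 1: eliminating its row and column leaves {D}.
Row 1, column 3: eliminating its row and column leaves {A}.
Row 3, column 5: eliminating its row and column leaves {F}.
Row 3, column 6: eliminating its row and column leaves {B, C}.
Row 3, column 7: eliminating its row and column leaves {C}.
Row 5, column 6: eliminating its row and column leaves {A}.
Row 5, column 7: eliminating its row and column leaves {D}.
Row 6, column 1: eliminating its row and column leaves {B}.
Row 6, column 5: eliminating its row and column leaves {A}.
Row 6, column 6: eliminating its row and column leaves {A, B, C}.
Row 7, column 4: eliminating its row and column leaves {B}.
Only one assignment across all blanks avoids any row or column repeat, giving 1 completion.

1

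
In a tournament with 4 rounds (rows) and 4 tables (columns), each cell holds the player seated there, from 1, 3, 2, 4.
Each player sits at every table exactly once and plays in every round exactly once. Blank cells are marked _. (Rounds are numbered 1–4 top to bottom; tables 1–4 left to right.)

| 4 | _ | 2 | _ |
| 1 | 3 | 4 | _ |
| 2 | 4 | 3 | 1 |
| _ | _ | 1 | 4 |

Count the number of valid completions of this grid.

Round 1, table 2: eliminating its round and table leaves {1}.
Round 1, table 4: eliminating its round and table leaves {3}.
Round 2, table 4: eliminating its round and table leaves {2}.
Round 4, table 1: eliminating its round and table leaves {3}.
Round 4, table 2: eliminating its round and table leaves {2}.
Only one assignment across all blanks avoids any round or table repeat, giving 1 completion.

1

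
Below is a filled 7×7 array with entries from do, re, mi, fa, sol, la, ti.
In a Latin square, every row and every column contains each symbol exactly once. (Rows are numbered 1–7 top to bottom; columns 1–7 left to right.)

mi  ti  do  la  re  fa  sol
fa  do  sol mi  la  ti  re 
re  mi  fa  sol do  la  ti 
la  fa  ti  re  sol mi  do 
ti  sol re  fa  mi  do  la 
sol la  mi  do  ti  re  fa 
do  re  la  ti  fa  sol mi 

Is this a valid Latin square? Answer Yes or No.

Yes

Each row is a permutation of the 7 symbols, and so is each column.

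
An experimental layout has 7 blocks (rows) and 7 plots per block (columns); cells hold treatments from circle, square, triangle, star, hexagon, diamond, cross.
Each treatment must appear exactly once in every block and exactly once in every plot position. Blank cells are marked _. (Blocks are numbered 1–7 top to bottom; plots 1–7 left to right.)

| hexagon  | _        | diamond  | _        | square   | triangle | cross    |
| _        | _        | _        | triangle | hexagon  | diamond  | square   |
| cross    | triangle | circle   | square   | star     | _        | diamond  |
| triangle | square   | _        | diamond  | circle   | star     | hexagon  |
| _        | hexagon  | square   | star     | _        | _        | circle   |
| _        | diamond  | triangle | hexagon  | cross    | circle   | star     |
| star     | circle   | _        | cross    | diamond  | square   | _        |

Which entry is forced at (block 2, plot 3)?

Block 1, plot 2: block 1 has {square, triangle, hexagon, diamond, cross} and plot 2 has {circle, square, triangle, hexagon, diamond}, leaving only star.
Block 1, plot 4: block 1 has {square, triangle, star, hexagon, diamond, cross} and plot 4 has {square, triangle, star, hexagon, diamond, cross}, leaving only circle.
Block 2, plot 1: block 2 has {square, triangle, hexagon, diamond} and plot 1 has {triangle, star, hexagon, cross}, leaving only circle.
Block 2, plot 2: block 2 has {circle, square, triangle, hexagon, diamond} and plot 2 has {circle, square, triangle, star, hexagon, diamond}, leaving only cross.
Block 2 already has {circle, square, triangle, hexagon, diamond, cross} and plot 3 already has {circle, square, triangle, diamond}, so block 2, plot 3 must be star.

star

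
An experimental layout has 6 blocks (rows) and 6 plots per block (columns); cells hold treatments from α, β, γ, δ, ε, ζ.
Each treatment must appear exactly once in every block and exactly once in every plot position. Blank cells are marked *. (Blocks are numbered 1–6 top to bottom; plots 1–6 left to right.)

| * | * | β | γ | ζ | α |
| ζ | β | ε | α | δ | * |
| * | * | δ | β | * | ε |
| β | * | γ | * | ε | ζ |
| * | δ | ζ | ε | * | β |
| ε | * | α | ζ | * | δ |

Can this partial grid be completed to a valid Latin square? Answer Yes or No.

No block or plot among the givens repeats a symbol, and propagating forced cells runs into no contradiction.
One valid completion exists (for instance, δ ε β γ ζ α / ζ β ε α δ γ / γ ζ δ β α ε / β α γ δ ε ζ / α δ ζ ε γ β / ε γ α ζ β δ).

Yes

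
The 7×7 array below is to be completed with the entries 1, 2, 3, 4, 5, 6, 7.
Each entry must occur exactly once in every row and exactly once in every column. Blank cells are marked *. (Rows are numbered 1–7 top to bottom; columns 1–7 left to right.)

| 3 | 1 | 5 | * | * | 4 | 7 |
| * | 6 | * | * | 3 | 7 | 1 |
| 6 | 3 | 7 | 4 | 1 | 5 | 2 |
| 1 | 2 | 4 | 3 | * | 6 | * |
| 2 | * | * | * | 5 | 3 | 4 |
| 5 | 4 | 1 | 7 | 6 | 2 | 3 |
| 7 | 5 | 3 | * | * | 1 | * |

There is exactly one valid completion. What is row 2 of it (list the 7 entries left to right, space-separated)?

4 6 2 5 3 7 1

Row 2, column 1: row 2 has {1, 3, 6, 7} and column 1 has {1, 2, 3, 5, 6, 7}, leaving only 4.
Row 2, column 3: row 2 has {1, 3, 4, 6, 7} and column 3 has {1, 3, 4, 5, 7}, leaving only 2.
Row 2, column 4: row 2 has {1, 2, 3, 4, 6, 7} and column 4 has {3, 4, 7}, leaving only 5.
So row 2 reads: 4 6 2 5 3 7 1.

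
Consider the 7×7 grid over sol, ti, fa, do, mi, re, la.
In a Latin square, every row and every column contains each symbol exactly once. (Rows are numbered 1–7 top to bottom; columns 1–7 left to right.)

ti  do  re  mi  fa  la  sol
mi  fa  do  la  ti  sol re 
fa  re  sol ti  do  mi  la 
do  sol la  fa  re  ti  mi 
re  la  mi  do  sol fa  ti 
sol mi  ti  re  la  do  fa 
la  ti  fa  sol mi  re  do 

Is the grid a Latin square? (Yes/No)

Yes

Each row is a permutation of the 7 symbols, and so is each column.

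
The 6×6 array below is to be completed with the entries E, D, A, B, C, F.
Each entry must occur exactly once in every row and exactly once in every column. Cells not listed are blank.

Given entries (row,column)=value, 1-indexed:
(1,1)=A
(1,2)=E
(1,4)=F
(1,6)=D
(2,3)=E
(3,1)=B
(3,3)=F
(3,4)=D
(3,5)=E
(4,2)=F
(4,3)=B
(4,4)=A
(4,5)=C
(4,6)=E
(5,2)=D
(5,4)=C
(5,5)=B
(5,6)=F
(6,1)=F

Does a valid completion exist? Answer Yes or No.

No

Row 1, column 5: row 1 together with column 5 already contain {E, D, A, B, C, F} — every symbol — so nothing can go there. The grid has no valid completion.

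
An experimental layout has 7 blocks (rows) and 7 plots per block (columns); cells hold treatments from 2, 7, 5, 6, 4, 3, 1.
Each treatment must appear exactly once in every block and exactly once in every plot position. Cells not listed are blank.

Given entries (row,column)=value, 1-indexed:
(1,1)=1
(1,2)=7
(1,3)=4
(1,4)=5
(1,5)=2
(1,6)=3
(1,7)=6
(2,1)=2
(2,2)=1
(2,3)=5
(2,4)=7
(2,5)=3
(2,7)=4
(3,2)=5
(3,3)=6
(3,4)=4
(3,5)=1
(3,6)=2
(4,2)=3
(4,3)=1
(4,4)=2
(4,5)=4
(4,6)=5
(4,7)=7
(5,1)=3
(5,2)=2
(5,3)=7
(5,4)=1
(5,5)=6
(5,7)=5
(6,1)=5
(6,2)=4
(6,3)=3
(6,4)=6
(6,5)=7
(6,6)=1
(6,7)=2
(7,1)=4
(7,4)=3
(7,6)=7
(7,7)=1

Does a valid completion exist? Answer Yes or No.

Yes

No block or plot among the givens repeats a symbol, and propagating forced cells runs into no contradiction.
One valid completion exists (for instance, 1 7 4 5 2 3 6 / 2 1 5 7 3 6 4 / 7 5 6 4 1 2 3 / 6 3 1 2 4 5 7 / 3 2 7 1 6 4 5 / 5 4 3 6 7 1 2 / 4 6 2 3 5 7 1).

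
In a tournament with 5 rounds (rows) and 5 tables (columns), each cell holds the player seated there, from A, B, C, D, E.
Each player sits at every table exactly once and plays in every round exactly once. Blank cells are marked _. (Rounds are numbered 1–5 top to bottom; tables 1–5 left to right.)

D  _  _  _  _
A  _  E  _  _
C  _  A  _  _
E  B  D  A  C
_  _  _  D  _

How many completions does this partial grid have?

Round 1, table 2: eliminating its round and table leaves {A, C, E}.
Round 1, table 3: eliminating its round and table leaves {B, C}.
Round 1, table 4: eliminating its round and table leaves {B, C, E}.
Round 1, table 5: eliminating its round and table leaves {A, B, E}.
Round 2, table 2: eliminating its round and table leaves {C, D}.
Round 2, table 4: eliminating its round and table leaves {B, C}.
Round 2, table 5: eliminating its round and table leaves {B, D}.
Round 3, table 2: eliminating its round and table leaves {D, E}.
Round 3, table 4: eliminating its round and table leaves {B, E}.
Round 3, table 5: eliminating its round and table leaves {B, D, E}.
Round 5, table 1: eliminating its round and table leaves {B}.
Round 5, table 2: eliminating its round and table leaves {A, C, E}.
Round 5, table 3: eliminating its round and table leaves {B, C}.
Round 5, table 5: eliminating its round and table leaves {A, B, E}.
Enumerating the assignments across these blanks that avoid any round or table repeat gives 3 completions.

3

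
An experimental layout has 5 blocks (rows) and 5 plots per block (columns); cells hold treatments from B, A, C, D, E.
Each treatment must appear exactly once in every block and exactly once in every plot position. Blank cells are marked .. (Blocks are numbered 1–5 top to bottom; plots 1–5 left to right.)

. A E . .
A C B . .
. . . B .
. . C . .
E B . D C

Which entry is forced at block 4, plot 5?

Block 1, plot 4: block 1 has {A, E} and plot 4 has {B, D}, leaving only C.
Block 2, plot 4: block 2 has {B, A, C} and plot 4 has {B, C, D}, leaving only E.
Block 2, plot 5: block 2 has {B, A, C, E} and plot 5 has {C}, leaving only D.
Block 1, plot 5: block 1 has {A, C, E} and plot 5 has {C, D}, leaving only B.
Block 1, plot 1: block 1 has {B, A, C, E} and plot 1 has {A, E}, leaving only D.
Block 3, plot 1: block 3 has {B} and plot 1 has {A, D, E}, leaving only C.
Block 4, plot 1: block 4 has {C} and plot 1 has {A, C, D, E}, leaving only B.
Block 4, plot 4: block 4 has {B, C} and plot 4 has {B, C, D, E}, leaving only A.
Block 4 already has {B, A, C} and plot 5 already has {B, C, D}, so block 4, plot 5 must be E.

E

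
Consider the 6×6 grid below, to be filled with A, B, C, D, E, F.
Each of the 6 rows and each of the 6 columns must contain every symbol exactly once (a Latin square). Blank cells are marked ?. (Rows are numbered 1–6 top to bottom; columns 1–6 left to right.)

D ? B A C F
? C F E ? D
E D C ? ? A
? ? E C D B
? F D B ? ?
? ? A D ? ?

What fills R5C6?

Row 1, column 2: row 1 has {A, B, C, D, F} and column 2 has {C, D, F}, leaving only E.
Row 3, column 4: row 3 has {A, C, D, E} and column 4 has {A, B, C, D, E}, leaving only F.
Row 3, column 5: row 3 has {A, C, D, E, F} and column 5 has {C, D}, leaving only B.
Row 2, column 5: row 2 has {C, D, E, F} and column 5 has {B, C, D}, leaving only A.
Row 2, column 1: row 2 has {A, C, D, E, F} and column 1 has {D, E}, leaving only B.
Row 4, column 2: row 4 has {B, C, D, E} and column 2 has {C, D, E, F}, leaving only A.
Row 4, column 1: row 4 has {A, B, C, D, E} and column 1 has {B, D, E}, leaving only F.
Row 5, column 5: row 5 has {B, D, F} and column 5 has {A, B, C, D}, leaving only E.
Row 5 already has {B, D, E, F} and column 6 already has {A, B, D, F}, so row 5, column 6 must be C.

C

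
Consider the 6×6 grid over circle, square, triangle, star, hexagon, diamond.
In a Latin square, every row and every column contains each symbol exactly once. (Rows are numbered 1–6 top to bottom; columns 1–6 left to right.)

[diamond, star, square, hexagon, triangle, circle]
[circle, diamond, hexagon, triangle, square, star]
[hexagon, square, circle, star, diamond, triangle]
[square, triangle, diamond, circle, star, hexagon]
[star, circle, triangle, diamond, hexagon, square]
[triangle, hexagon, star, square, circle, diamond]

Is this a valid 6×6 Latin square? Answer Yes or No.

Each row is a permutation of the 6 symbols, and so is each column.

Yes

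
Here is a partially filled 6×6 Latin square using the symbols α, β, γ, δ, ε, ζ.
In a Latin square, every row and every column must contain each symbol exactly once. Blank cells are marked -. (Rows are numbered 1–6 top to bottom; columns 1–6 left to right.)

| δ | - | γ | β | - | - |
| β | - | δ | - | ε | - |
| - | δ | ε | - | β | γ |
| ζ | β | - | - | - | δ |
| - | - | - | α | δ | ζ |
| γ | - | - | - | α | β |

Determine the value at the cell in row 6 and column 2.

ε

Row 1, column 5: row 1 has {β, γ, δ} and column 5 has {α, β, δ, ε}, leaving only ζ.
Row 2, column 6: row 2 has {β, δ, ε} and column 6 has {β, γ, δ, ζ}, leaving only α.
Row 1, column 6: row 1 has {β, γ, δ, ζ} and column 6 has {α, β, γ, δ, ζ}, leaving only ε.
Row 1, column 2: row 1 has {β, γ, δ, ε, ζ} and column 2 has {β, δ}, leaving only α.
Row 3, column 1: row 3 has {β, γ, δ, ε} and column 1 has {β, γ, δ, ζ}, leaving only α.
Row 3, column 4: row 3 has {α, β, γ, δ, ε} and column 4 has {α, β}, leaving only ζ.
Row 2, column 4: row 2 has {α, β, δ, ε} and column 4 has {α, β, ζ}, leaving only γ.
Row 2, column 2: row 2 has {α, β, γ, δ, ε} and column 2 has {α, β, δ}, leaving only ζ.
Row 6 already has {α, β, γ} and column 2 already has {α, β, δ, ζ}, so row 6, column 2 must be ε.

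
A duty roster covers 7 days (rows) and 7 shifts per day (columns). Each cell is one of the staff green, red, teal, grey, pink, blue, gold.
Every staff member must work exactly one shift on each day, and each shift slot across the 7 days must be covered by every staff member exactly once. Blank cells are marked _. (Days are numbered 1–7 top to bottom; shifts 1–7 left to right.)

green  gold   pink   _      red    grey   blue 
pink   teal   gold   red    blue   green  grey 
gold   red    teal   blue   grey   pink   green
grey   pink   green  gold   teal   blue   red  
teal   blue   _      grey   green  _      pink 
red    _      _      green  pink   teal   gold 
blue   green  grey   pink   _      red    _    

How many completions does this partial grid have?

1

Day 1, shift 4: eliminating its day and shift leaves {teal}.
Day 5, shift 3: eliminating its day and shift leaves {red}.
Day 5, shift 6: eliminating its day and shift leaves {gold}.
Day 6, shift 2: eliminating its day and shift leaves {grey}.
Day 6, shift 3: eliminating its day and shift leaves {blue}.
Day 7, shift 5: eliminating its day and shift leaves {gold}.
Day 7, shift 7: eliminating its day and shift leaves {teal}.
Only one assignment across all blanks avoids any day or shift repeat, giving 1 completion.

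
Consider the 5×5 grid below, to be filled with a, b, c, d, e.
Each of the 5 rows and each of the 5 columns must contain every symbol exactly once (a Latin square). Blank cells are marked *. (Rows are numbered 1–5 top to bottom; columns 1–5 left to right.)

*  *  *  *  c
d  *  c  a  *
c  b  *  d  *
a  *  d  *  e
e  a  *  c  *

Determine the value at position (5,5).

Row 1, column 1: row 1 has {c} and column 1 has {a, c, d, e}, leaving only b.
Row 1, column 4: row 1 has {b, c} and column 4 has {a, c, d}, leaving only e.
Row 1, column 2: row 1 has {b, c, e} and column 2 has {a, b}, leaving only d.
Row 1, column 3: row 1 has {b, c, d, e} and column 3 has {c, d}, leaving only a.
Row 2, column 2: row 2 has {a, c, d} and column 2 has {a, b, d}, leaving only e.
Row 2, column 5: row 2 has {a, c, d, e} and column 5 has {c, e}, leaving only b.
Row 5 already has {a, c, e} and column 5 already has {b, c, e}, so row 5, column 5 must be d.

d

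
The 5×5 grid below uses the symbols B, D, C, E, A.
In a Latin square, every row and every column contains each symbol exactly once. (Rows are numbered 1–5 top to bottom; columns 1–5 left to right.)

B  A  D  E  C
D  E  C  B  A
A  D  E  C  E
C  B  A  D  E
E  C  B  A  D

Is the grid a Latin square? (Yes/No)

Column 5 contains E twice (at rows 3 and 4), so it is not a permutation.

No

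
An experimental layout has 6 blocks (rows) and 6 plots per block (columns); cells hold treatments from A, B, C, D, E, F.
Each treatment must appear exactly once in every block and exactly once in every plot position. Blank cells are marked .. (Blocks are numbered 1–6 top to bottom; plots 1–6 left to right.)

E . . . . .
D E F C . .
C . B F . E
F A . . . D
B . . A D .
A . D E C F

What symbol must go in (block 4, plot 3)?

C

Block 3, plot 2: block 3 has {B, C, E, F} and plot 2 has {A, E}, leaving only D.
Block 3, plot 5: block 3 has {B, C, D, E, F} and plot 5 has {C, D}, leaving only A.
Block 2, plot 5: block 2 has {C, D, E, F} and plot 5 has {A, C, D}, leaving only B.
Block 1, plot 5: block 1 has {E} and plot 5 has {A, B, C, D}, leaving only F.
Block 2, plot 6: block 2 has {B, C, D, E, F} and plot 6 has {D, E, F}, leaving only A.
Block 4, plot 4: block 4 has {A, D, F} and plot 4 has {A, C, E, F}, leaving only B.
Block 1, plot 4: block 1 has {E, F} and plot 4 has {A, B, C, E, F}, leaving only D.
Block 4, plot 5: block 4 has {A, B, D, F} and plot 5 has {A, B, C, D, F}, leaving only E.
Block 4 already has {A, B, D, E, F} and plot 3 already has {B, D, F}, so block 4, plot 3 must be C.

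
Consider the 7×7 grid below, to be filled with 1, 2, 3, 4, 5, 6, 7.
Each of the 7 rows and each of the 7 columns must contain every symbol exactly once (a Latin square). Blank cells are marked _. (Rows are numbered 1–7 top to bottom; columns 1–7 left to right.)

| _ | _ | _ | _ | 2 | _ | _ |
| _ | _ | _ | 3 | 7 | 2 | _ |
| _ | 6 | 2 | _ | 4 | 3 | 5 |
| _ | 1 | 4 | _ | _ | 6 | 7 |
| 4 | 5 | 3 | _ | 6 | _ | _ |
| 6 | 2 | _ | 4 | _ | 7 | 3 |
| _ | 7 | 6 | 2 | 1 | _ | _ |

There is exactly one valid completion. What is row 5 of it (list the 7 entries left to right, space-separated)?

Row 5, column 6: row 5 has {3, 4, 5, 6} and column 6 has {2, 3, 6, 7}, leaving only 1.
Row 5, column 4: row 5 has {1, 3, 4, 5, 6} and column 4 has {2, 3, 4}, leaving only 7.
Row 5, column 7: row 5 has {1, 3, 4, 5, 6, 7} and column 7 has {3, 5, 7}, leaving only 2.
So row 5 reads: 4 5 3 7 6 1 2.

4 5 3 7 6 1 2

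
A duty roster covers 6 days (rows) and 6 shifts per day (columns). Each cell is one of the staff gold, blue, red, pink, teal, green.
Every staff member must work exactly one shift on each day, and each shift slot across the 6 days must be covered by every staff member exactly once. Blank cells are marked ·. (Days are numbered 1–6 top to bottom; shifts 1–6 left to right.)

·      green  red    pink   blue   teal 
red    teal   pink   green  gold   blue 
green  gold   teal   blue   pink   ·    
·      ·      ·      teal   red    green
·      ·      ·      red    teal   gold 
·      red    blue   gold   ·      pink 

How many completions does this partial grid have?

Day 1, shift 1: eliminating its day and shift leaves {gold}.
Day 3, shift 6: eliminating its day and shift leaves {red}.
Day 4, shift 1: eliminating its day and shift leaves {gold, blue, pink}.
Day 4, shift 2: eliminating its day and shift leaves {blue, pink}.
Day 4, shift 3: eliminating its day and shift leaves {gold}.
Day 5, shift 1: eliminating its day and shift leaves {blue, pink}.
Day 5, shift 2: eliminating its day and shift leaves {blue, pink}.
Day 5, shift 3: eliminating its day and shift leaves {green}.
Day 6, shift 1: eliminating its day and shift leaves {teal}.
Day 6, shift 5: eliminating its day and shift leaves {green}.
Enumerating the assignments across these blanks that avoid any day or shift repeat gives 2 completions.

2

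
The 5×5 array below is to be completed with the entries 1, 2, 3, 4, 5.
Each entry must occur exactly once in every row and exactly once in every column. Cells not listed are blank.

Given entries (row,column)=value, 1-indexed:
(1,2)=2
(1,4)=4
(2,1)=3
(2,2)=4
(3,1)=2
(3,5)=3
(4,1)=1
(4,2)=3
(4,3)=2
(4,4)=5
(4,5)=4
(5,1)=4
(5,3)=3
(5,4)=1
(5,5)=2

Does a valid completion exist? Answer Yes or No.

No

Row 3, column 4: row 3 together with column 4 already contain {1, 2, 3, 4, 5} — every symbol — so nothing can go there. The grid has no valid completion.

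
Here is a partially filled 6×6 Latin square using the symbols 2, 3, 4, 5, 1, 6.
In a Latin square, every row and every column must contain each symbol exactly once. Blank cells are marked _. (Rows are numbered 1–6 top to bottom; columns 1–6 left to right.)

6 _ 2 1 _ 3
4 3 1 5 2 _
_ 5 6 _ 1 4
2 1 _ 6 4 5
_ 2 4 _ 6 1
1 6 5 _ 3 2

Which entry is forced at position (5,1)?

Row 1, column 2: row 1 has {2, 3, 1, 6} and column 2 has {2, 3, 5, 1, 6}, leaving only 4.
Row 1, column 5: row 1 has {2, 3, 4, 1, 6} and column 5 has {2, 3, 4, 1, 6}, leaving only 5.
Row 2, column 6: row 2 has {2, 3, 4, 5, 1} and column 6 has {2, 3, 4, 5, 1}, leaving only 6.
Row 3, column 1: row 3 has {4, 5, 1, 6} and column 1 has {2, 4, 1, 6}, leaving only 3.
Row 5 already has {2, 4, 1, 6} and column 1 already has {2, 3, 4, 1, 6}, so row 5, column 1 must be 5.

5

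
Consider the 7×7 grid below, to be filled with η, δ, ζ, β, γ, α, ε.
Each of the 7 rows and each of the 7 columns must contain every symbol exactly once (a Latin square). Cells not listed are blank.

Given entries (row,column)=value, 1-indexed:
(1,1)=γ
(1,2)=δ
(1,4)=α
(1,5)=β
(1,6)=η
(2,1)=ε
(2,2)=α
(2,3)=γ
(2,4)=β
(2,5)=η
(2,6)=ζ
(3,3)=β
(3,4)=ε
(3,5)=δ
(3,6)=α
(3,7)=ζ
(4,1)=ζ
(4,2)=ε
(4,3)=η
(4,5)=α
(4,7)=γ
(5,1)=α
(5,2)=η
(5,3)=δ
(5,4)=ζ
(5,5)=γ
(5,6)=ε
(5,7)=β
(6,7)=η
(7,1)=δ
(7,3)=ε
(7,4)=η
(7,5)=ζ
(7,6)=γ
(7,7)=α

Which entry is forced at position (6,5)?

ε

Row 6 already has {η} and column 5 already has {η, δ, ζ, β, γ, α}, so row 6, column 5 must be ε.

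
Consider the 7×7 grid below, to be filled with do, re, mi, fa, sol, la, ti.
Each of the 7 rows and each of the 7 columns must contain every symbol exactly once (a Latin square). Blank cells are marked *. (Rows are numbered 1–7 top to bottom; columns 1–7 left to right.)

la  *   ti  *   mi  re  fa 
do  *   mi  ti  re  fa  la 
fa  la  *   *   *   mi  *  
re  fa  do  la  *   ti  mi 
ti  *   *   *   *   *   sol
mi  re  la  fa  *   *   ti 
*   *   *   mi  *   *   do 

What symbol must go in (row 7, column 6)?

la

Row 2, column 2: row 2 has {do, re, mi, fa, la, ti} and column 2 has {re, fa, la}, leaving only sol.
Row 1, column 2: row 1 has {re, mi, fa, la, ti} and column 2 has {re, fa, sol, la}, leaving only do.
Row 1, column 4: row 1 has {do, re, mi, fa, la, ti} and column 4 has {mi, fa, la, ti}, leaving only sol.
Row 3, column 7: row 3 has {mi, fa, la} and column 7 has {do, mi, fa, sol, la, ti}, leaving only re.
Row 3, column 3: row 3 has {re, mi, fa, la} and column 3 has {do, mi, la, ti}, leaving only sol.
Row 3, column 4: row 3 has {re, mi, fa, sol, la} and column 4 has {mi, fa, sol, la, ti}, leaving only do.
Row 3, column 5: row 3 has {do, re, mi, fa, sol, la} and column 5 has {re, mi}, leaving only ti.
Row 4, column 5: row 4 has {do, re, mi, fa, la, ti} and column 5 has {re, mi, ti}, leaving only sol.
Row 5, column 2: row 5 has {sol, ti} and column 2 has {do, re, fa, sol, la}, leaving only mi.
Row 5, column 4: row 5 has {mi, sol, ti} and column 4 has {do, mi, fa, sol, la, ti}, leaving only re.
Row 5, column 3: row 5 has {re, mi, sol, ti} and column 3 has {do, mi, sol, la, ti}, leaving only fa.
Row 6, column 5: row 6 has {re, mi, fa, la, ti} and column 5 has {re, mi, sol, ti}, leaving only do.
Row 5, column 5: row 5 has {re, mi, fa, sol, ti} and column 5 has {do, re, mi, sol, ti}, leaving only la.
Row 5, column 6: row 5 has {re, mi, fa, sol, la, ti} and column 6 has {re, mi, fa, ti}, leaving only do.
Row 6, column 6: row 6 has {do, re, mi, fa, la, ti} and column 6 has {do, re, mi, fa, ti}, leaving only sol.
Row 7 already has {do, mi} and column 6 already has {do, re, mi, fa, sol, ti}, so row 7, column 6 must be la.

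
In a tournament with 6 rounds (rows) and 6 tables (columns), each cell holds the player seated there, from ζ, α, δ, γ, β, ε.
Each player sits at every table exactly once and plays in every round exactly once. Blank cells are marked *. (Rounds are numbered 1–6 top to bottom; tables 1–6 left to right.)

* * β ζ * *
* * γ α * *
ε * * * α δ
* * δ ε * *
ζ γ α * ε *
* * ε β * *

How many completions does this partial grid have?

Round 1, table 1: eliminating its round and table leaves {α, δ, γ}.
Round 1, table 2: eliminating its round and table leaves {α, δ, ε}.
Round 1, table 5: eliminating its round and table leaves {δ, γ}.
Round 1, table 6: eliminating its round and table leaves {α, γ, ε}.
Round 2, table 1: eliminating its round and table leaves {δ, β}.
Round 2, table 2: eliminating its round and table leaves {ζ, δ, β, ε}.
Round 2, table 5: eliminating its round and table leaves {ζ, δ, β}.
Round 2, table 6: eliminating its round and table leaves {ζ, β, ε}.
Round 3, table 2: eliminating its round and table leaves {ζ, β}.
Round 3, table 3: eliminating its round and table leaves {ζ}.
Round 3, table 4: eliminating its round and table leaves {γ}.
Round 4, table 1: eliminating its round and table leaves {α, γ, β}.
Round 4, table 2: eliminating its round and table leaves {ζ, α, β}.
Round 4, table 5: eliminating its round and table leaves {ζ, γ, β}.
Round 4, table 6: eliminating its round and table leaves {ζ, α, γ, β}.
Round 5, table 4: eliminating its round and table leaves {δ}.
Round 5, table 6: eliminating its round and table leaves {β}.
Round 6, table 1: eliminating its round and table leaves {α, δ, γ}.
Round 6, table 2: eliminating its round and table leaves {ζ, α, δ}.
Round 6, table 5: eliminating its round and table leaves {ζ, δ, γ}.
Round 6, table 6: eliminating its round and table leaves {ζ, α, γ}.
Enumerating the assignments across these blanks that avoid any round or table repeat gives 14 completions.

14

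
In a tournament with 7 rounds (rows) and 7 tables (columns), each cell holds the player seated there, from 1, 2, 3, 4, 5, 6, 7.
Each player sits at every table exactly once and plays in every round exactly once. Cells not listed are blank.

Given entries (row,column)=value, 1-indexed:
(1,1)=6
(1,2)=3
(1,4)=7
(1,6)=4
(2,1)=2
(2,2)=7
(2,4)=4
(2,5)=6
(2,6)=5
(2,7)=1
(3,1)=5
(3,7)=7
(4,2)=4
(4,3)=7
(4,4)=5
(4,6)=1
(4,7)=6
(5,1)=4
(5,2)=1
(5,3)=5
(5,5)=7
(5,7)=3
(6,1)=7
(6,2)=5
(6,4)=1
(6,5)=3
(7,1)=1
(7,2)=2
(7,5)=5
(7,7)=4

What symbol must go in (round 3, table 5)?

Round 2, table 3: round 2 has {1, 2, 4, 5, 6, 7} and table 3 has {5, 7}, leaving only 3.
Round 3, table 2: round 3 has {5, 7} and table 2 has {1, 2, 3, 4, 5, 7}, leaving only 6.
Round 4, table 1: round 4 has {1, 4, 5, 6, 7} and table 1 has {1, 2, 4, 5, 6, 7}, leaving only 3.
Round 4, table 5: round 4 has {1, 3, 4, 5, 6, 7} and table 5 has {3, 5, 6, 7}, leaving only 2.
Round 1, table 5: round 1 has {3, 4, 6, 7} and table 5 has {2, 3, 5, 6, 7}, leaving only 1.
Round 3 already has {5, 6, 7} and table 5 already has {1, 2, 3, 5, 6, 7}, so round 3, table 5 must be 4.

4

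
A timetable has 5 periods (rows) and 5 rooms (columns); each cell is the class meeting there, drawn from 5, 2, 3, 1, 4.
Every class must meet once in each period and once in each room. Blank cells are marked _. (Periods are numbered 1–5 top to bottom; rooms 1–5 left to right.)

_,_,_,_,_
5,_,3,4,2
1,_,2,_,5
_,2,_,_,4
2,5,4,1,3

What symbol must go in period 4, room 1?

Period 4 already has {2, 4} and room 1 already has {5, 2, 1}, so period 4, room 1 must be 3.

3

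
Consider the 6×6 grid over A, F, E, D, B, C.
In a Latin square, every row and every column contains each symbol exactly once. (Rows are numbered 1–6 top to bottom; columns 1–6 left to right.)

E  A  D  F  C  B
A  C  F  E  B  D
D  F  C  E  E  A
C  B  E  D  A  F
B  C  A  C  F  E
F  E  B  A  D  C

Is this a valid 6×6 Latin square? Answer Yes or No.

Row 3 contains E twice (at columns 4 and 5); row 5 is also not a permutation.

No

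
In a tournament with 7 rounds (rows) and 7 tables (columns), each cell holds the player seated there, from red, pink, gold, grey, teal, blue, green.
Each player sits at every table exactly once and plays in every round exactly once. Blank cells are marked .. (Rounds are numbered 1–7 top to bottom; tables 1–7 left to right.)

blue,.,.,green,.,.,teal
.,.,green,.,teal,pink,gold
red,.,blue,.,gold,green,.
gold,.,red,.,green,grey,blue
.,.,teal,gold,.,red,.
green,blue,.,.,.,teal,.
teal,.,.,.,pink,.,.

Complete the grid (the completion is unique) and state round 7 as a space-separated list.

Round 1, table 6: round 1 has {teal, blue, green} and table 6 has {red, pink, grey, teal, green}, leaving only gold.
Round 7, table 6: round 7 has {pink, teal} and table 6 has {red, pink, gold, grey, teal, green}, leaving only blue.
Round 2, table 1: round 2 has {pink, gold, teal, green} and table 1 has {red, gold, teal, blue, green}, leaving only grey.
Round 2, table 2: round 2 has {pink, gold, grey, teal, green} and table 2 has {blue}, leaving only red.
Round 2, table 4: round 2 has {red, pink, gold, grey, teal, green} and table 4 has {gold, green}, leaving only blue.
Round 5, table 1: round 5 has {red, gold, teal} and table 1 has {red, gold, grey, teal, blue, green}, leaving only pink.
Round 7, table 2 is narrowed to {gold, grey, green}; only gold is consistent with the remaining cells.
Round 7, table 3: round 7 has {pink, gold, teal, blue} and table 3 has {red, teal, blue, green}, leaving only grey.
Round 7, table 4: round 7 has {pink, gold, grey, teal, blue} and table 4 has {gold, blue, green}, leaving only red.
Round 7, table 7: round 7 has {red, pink, gold, grey, teal, blue} and table 7 has {gold, teal, blue}, leaving only green.
So round 7 reads: teal gold grey red pink blue green.

teal gold grey red pink blue green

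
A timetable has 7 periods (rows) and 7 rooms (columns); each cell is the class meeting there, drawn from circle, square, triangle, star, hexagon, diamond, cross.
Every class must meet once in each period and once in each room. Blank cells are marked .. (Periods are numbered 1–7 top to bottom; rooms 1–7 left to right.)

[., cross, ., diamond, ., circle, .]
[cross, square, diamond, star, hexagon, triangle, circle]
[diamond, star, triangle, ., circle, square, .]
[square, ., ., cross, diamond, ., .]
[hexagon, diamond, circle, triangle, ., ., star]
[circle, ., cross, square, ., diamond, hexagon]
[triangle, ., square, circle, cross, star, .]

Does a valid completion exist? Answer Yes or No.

No period or room among the givens repeats a symbol, and propagating forced cells runs into no contradiction.
One valid completion exists (for instance, star cross hexagon diamond triangle circle square / cross square diamond star hexagon triangle circle / diamond star triangle hexagon circle square cross / square circle star cross diamond hexagon triangle / hexagon diamond circle triangle square cross star / circle triangle cross square star diamond hexagon / triangle hexagon square circle cross star diamond).

Yes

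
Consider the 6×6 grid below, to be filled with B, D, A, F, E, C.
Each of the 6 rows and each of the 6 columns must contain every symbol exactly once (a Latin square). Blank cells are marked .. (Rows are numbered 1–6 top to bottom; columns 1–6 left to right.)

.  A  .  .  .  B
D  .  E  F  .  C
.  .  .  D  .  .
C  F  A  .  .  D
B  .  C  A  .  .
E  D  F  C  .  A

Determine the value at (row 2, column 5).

Row 1, column 1: row 1 has {B, A} and column 1 has {B, D, E, C}, leaving only F.
Row 1, column 3: row 1 has {B, A, F} and column 3 has {A, F, E, C}, leaving only D.
Row 1, column 4: row 1 has {B, D, A, F} and column 4 has {D, A, F, C}, leaving only E.
Row 1, column 5: row 1 has {B, D, A, F, E} and column 5 has {}, leaving only C.
Row 2, column 2: row 2 has {D, F, E, C} and column 2 has {D, A, F}, leaving only B.
Row 2 already has {B, D, F, E, C} and column 5 already has {C}, so row 2, column 5 must be A.

A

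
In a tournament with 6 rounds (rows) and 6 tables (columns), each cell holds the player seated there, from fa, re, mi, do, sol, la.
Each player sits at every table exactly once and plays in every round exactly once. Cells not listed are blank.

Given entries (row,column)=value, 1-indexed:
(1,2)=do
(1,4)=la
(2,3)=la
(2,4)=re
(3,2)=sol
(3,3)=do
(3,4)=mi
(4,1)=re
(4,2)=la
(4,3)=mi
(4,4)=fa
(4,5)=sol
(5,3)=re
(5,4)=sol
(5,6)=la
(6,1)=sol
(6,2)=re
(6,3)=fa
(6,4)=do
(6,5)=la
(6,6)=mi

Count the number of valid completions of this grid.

Round 1, table 1: eliminating its round and table leaves {fa, mi}.
Round 1, table 3: eliminating its round and table leaves {sol}.
Round 1, table 5: eliminating its round and table leaves {fa, re, mi}.
Round 1, table 6: eliminating its round and table leaves {fa, re, sol}.
Round 2, table 1: eliminating its round and table leaves {fa, mi, do}.
Round 2, table 2: eliminating its round and table leaves {fa, mi}.
Round 2, table 5: eliminating its round and table leaves {fa, mi, do}.
Round 2, table 6: eliminating its round and table leaves {fa, do, sol}.
Round 3, table 1: eliminating its round and table leaves {fa, la}.
Round 3, table 5: eliminating its round and table leaves {fa, re}.
Round 3, table 6: eliminating its round and table leaves {fa, re}.
Round 4, table 6: eliminating its round and table leaves {do}.
Round 5, table 1: eliminating its round and table leaves {fa, mi, do}.
Round 5, table 2: eliminating its round and table leaves {fa, mi}.
Round 5, table 5: eliminating its round and table leaves {fa, mi, do}.
Enumerating the assignments across these blanks that avoid any round or table repeat gives 6 completions.

6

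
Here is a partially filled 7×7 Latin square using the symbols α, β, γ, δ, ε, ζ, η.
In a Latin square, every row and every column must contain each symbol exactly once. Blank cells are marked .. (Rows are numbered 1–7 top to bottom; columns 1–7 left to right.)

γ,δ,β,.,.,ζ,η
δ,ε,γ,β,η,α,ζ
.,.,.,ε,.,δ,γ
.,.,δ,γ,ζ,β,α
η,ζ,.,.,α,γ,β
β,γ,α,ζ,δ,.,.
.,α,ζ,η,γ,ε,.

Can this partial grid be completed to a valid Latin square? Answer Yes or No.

No

Row 7, column 1: row 7 together with column 1 already contain {α, β, γ, δ, ε, ζ, η} — every symbol — so nothing can go there. The grid has no valid completion.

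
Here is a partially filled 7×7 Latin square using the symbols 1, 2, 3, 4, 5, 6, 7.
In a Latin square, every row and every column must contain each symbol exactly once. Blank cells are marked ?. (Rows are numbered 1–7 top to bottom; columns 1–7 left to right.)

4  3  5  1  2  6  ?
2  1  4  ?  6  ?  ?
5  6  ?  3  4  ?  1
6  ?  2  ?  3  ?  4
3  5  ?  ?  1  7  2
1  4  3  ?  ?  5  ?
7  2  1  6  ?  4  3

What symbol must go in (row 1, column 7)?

7

Row 1 already has {1, 2, 3, 4, 5, 6} and column 7 already has {1, 2, 3, 4}, so row 1, column 7 must be 7.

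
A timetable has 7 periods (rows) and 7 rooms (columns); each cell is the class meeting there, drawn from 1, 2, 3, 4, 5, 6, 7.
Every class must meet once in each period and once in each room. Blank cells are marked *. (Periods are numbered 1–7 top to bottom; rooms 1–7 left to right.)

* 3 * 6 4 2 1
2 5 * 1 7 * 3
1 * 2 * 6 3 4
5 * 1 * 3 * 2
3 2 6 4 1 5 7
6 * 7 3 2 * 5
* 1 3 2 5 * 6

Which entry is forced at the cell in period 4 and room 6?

Period 1, room 1: period 1 has {1, 2, 3, 4, 6} and room 1 has {1, 2, 3, 5, 6}, leaving only 7.
Period 1, room 3: period 1 has {1, 2, 3, 4, 6, 7} and room 3 has {1, 2, 3, 6, 7}, leaving only 5.
Period 2, room 3: period 2 has {1, 2, 3, 5, 7} and room 3 has {1, 2, 3, 5, 6, 7}, leaving only 4.
Period 2, room 6: period 2 has {1, 2, 3, 4, 5, 7} and room 6 has {2, 3, 5}, leaving only 6.
Period 3, room 2: period 3 has {1, 2, 3, 4, 6} and room 2 has {1, 2, 3, 5}, leaving only 7.
Period 3, room 4: period 3 has {1, 2, 3, 4, 6, 7} and room 4 has {1, 2, 3, 4, 6}, leaving only 5.
Period 4, room 4: period 4 has {1, 2, 3, 5} and room 4 has {1, 2, 3, 4, 5, 6}, leaving only 7.
Period 4 already has {1, 2, 3, 5, 7} and room 6 already has {2, 3, 5, 6}, so period 4, room 6 must be 4.

4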